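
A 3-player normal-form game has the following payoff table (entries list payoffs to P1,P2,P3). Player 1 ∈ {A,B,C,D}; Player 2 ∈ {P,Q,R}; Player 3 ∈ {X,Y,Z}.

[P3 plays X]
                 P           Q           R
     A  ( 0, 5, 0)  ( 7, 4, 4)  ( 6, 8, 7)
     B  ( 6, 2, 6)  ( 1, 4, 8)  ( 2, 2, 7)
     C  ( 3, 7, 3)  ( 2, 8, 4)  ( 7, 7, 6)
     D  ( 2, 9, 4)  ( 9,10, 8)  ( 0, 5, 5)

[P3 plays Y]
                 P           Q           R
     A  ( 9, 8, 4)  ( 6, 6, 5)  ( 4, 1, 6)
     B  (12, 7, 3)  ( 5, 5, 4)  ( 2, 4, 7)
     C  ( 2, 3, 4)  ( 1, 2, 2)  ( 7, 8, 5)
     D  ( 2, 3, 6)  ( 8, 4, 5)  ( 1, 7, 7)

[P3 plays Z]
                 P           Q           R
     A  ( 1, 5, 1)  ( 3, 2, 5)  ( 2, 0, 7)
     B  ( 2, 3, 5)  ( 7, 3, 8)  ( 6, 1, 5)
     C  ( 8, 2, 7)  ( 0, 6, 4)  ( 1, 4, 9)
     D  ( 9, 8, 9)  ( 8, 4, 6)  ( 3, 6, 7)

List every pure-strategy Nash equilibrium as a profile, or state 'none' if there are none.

NE set: (D,P,Z), (D,Q,X)

(A,P,X): not NE [P1→B gives 6>0; P2→R gives 8>5; P3→Y gives 4>0]
(A,P,Y): not NE [P1→B gives 12>9]
(A,P,Z): not NE [P1→D gives 9>1; P3→Y gives 4>1]
(A,Q,X): not NE [P1→D gives 9>7; P2→R gives 8>4; P3→Z gives 5>4]
(A,Q,Y): not NE [P1→D gives 8>6; P2→P gives 8>6]
(A,Q,Z): not NE [P1→D gives 8>3; P2→P gives 5>2]
(A,R,X): not NE [P1→C gives 7>6]
(A,R,Y): not NE [P1→C gives 7>4; P2→P gives 8>1; P3→Z gives 7>6]
(A,R,Z): not NE [P1→B gives 6>2; P2→P gives 5>0]
(B,P,X): not NE [P2→Q gives 4>2]
(B,P,Y): not NE [P3→X gives 6>3]
(B,P,Z): not NE [P1→D gives 9>2; P3→X gives 6>5]
(B,Q,X): not NE [P1→D gives 9>1]
(B,Q,Y): not NE [P1→D gives 8>5; P2→P gives 7>5; P3→Z gives 8>4]
(B,Q,Z): not NE [P1→D gives 8>7]
(B,R,X): not NE [P1→C gives 7>2; P2→Q gives 4>2]
(B,R,Y): not NE [P1→C gives 7>2; P2→P gives 7>4]
(B,R,Z): not NE [P2→Q gives 3>1; P3→Y gives 7>5]
(C,P,X): not NE [P1→B gives 6>3; P2→Q gives 8>7; P3→Z gives 7>3]
(C,P,Y): not NE [P1→B gives 12>2; P2→R gives 8>3; P3→Z gives 7>4]
(C,P,Z): not NE [P1→D gives 9>8; P2→Q gives 6>2]
(C,Q,X): not NE [P1→D gives 9>2]
(C,Q,Y): not NE [P1→D gives 8>1; P2→R gives 8>2; P3→Z gives 4>2]
(C,Q,Z): not NE [P1→D gives 8>0]
(C,R,X): not NE [P2→Q gives 8>7; P3→Z gives 9>6]
(C,R,Y): not NE [P3→Z gives 9>5]
(C,R,Z): not NE [P1→B gives 6>1; P2→Q gives 6>4]
(D,P,X): not NE [P1→B gives 6>2; P2→Q gives 10>9; P3→Z gives 9>4]
(D,P,Y): not NE [P1→B gives 12>2; P2→R gives 7>3; P3→Z gives 9>6]
(D,P,Z): NE
(D,Q,X): NE
(D,Q,Y): not NE [P2→R gives 7>4; P3→X gives 8>5]
(D,Q,Z): not NE [P2→P gives 8>4; P3→X gives 8>6]
(D,R,X): not NE [P1→C gives 7>0; P2→Q gives 10>5; P3→Z gives 7>5]
(D,R,Y): not NE [P1→C gives 7>1]
(D,R,Z): not NE [P1→B gives 6>3; P2→P gives 8>6]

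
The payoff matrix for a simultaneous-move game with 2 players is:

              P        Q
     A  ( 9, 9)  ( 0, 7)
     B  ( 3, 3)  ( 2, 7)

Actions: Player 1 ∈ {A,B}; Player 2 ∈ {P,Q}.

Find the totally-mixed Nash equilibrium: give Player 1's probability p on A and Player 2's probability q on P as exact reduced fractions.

P1 indiff ⇒ q·9+(1-q)·0 = q·3+(1-q)·2 ⇒ q(6) = (1-q)(2) ⇒ q = 1/4
P2 indiff ⇒ p·9+(1-p)·3 = p·7+(1-p)·7 ⇒ p(2) = (1-p)(4) ⇒ p = 2/3

(p,q) = (2/3, 1/4)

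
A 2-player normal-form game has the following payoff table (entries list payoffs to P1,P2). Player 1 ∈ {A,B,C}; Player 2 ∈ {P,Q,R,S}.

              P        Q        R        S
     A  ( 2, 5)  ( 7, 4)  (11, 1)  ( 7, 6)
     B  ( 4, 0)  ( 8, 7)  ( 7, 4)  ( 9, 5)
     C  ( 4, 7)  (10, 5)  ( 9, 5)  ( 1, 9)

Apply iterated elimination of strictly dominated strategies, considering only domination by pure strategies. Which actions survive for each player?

Remaining: P1:{B,C} P2:{Q,S}

P2 drop P (S beats it: A:6>5 B:5>0 C:9>7)
P2 drop R (S beats it: A:6>1 B:5>4 C:9>5)
P1 drop A (B beats it: Q:8>7 S:9>7)
P1→{B,C} P2→{Q,S}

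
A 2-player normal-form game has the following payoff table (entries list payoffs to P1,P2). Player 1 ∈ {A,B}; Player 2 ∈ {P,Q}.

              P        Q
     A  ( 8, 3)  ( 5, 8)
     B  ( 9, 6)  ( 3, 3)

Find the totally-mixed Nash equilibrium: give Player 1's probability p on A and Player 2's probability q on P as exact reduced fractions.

(p,q) = (3/8, 2/3)

P1 indiff ⇒ q·8+(1-q)·5 = q·9+(1-q)·3 ⇒ q(-1) = (1-q)(-2) ⇒ q = 2/3
P2 indiff ⇒ p·3+(1-p)·6 = p·8+(1-p)·3 ⇒ p(-5) = (1-p)(-3) ⇒ p = 3/8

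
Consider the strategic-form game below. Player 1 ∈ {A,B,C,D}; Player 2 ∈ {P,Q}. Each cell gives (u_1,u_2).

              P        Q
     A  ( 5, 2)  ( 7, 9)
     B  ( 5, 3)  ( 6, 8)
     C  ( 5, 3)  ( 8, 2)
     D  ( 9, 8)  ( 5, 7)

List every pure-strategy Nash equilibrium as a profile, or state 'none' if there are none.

NE set: (D,P)

(A,P): not NE [P1→D gives 9>5; P2→Q gives 9>2]
(A,Q): not NE [P1→C gives 8>7]
(B,P): not NE [P1→D gives 9>5; P2→Q gives 8>3]
(B,Q): not NE [P1→C gives 8>6]
(C,P): not NE [P1→D gives 9>5]
(C,Q): not NE [P2→P gives 3>2]
(D,P): NE
(D,Q): not NE [P1→C gives 8>5; P2→P gives 8>7]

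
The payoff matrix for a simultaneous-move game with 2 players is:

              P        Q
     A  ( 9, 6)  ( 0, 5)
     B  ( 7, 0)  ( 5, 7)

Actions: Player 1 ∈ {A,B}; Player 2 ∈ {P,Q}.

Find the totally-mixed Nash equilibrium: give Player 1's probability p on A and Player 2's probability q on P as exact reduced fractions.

P1 indiff ⇒ q·9+(1-q)·0 = q·7+(1-q)·5 ⇒ q(2) = (1-q)(5) ⇒ q = 5/7
P2 indiff ⇒ p·6+(1-p)·0 = p·5+(1-p)·7 ⇒ p(1) = (1-p)(7) ⇒ p = 7/8

p=7/8, q=5/7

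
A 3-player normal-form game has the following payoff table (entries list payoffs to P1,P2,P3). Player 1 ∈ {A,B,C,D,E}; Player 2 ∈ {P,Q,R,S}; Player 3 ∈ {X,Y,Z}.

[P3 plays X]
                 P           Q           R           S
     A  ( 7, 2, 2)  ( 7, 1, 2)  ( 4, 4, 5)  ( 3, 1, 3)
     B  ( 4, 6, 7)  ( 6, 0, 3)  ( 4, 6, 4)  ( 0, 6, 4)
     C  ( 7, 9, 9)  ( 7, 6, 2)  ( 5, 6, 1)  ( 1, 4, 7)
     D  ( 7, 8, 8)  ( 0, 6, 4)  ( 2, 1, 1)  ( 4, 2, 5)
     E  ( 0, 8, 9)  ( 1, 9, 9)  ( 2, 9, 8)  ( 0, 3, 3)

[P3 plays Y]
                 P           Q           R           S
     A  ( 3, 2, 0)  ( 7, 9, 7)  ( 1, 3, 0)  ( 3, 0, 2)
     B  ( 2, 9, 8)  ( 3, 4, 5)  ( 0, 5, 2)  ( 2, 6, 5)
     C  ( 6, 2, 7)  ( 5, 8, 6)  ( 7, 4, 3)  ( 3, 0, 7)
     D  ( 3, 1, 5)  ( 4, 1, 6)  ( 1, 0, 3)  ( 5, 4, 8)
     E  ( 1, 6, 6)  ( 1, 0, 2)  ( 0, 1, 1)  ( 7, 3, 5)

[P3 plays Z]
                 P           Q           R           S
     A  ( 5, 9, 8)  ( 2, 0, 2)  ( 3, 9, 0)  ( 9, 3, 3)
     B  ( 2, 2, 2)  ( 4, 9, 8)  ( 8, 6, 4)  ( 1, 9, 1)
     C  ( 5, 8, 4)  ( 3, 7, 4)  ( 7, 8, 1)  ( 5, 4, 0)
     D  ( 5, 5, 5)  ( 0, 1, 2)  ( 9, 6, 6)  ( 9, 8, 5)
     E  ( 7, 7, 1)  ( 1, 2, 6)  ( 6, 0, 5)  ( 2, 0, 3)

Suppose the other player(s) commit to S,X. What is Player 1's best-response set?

argmax u_1 = {D}

u_1(A vs S,X) = 3
u_1(B vs S,X) = 0
u_1(C vs S,X) = 1
u_1(D vs S,X) = 4
u_1(E vs S,X) = 0
max payoff 4 at {D}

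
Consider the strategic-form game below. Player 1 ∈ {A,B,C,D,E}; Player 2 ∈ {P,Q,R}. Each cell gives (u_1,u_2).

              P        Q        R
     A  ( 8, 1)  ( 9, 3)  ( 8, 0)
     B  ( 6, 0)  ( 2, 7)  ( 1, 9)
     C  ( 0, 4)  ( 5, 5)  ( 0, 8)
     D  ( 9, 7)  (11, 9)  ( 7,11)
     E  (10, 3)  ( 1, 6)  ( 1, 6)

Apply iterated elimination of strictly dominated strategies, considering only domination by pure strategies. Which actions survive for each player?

Remaining: P1:{A,D} P2:{Q,R}

P1 drop B (A beats it: P:8>6 Q:9>2 R:8>1)
P1 drop C (A beats it: P:8>0 Q:9>5 R:8>0)
P2 drop P (Q beats it: A:3>1 D:9>7 E:6>3)
P1 drop E (A beats it: Q:9>1 R:8>1)
P1→{A,D} P2→{Q,R}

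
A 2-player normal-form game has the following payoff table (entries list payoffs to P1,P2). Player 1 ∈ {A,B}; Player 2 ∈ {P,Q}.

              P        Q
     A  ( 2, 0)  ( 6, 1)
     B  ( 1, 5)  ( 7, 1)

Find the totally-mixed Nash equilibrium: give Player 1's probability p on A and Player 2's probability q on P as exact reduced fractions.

p=4/5, q=1/2

P1 indiff ⇒ q·2+(1-q)·6 = q·1+(1-q)·7 ⇒ q(1) = (1-q)(1) ⇒ q = 1/2
P2 indiff ⇒ p·0+(1-p)·5 = p·1+(1-p)·1 ⇒ p(-1) = (1-p)(-4) ⇒ p = 4/5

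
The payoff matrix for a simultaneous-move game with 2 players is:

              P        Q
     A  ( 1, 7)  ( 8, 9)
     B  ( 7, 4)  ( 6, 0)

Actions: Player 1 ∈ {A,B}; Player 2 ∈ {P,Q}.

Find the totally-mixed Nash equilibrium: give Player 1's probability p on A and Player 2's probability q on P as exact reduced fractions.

P1 indiff ⇒ q·1+(1-q)·8 = q·7+(1-q)·6 ⇒ q(-6) = (1-q)(-2) ⇒ q = 1/4
P2 indiff ⇒ p·7+(1-p)·4 = p·9+(1-p)·0 ⇒ p(-2) = (1-p)(-4) ⇒ p = 2/3

(p,q) = (2/3, 1/4)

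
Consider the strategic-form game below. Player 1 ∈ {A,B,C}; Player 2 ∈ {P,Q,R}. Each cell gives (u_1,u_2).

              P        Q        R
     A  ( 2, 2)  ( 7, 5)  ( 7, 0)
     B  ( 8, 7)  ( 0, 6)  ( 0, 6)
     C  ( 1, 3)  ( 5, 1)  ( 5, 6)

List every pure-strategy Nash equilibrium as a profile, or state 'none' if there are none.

(A,P): not NE [P1→B gives 8>2; P2→Q gives 5>2]
(A,Q): NE
(A,R): not NE [P2→Q gives 5>0]
(B,P): NE
(B,Q): not NE [P1→A gives 7>0; P2→P gives 7>6]
(B,R): not NE [P1→A gives 7>0; P2→P gives 7>6]
(C,P): not NE [P1→B gives 8>1; P2→R gives 6>3]
(C,Q): not NE [P1→A gives 7>5; P2→R gives 6>1]
(C,R): not NE [P1→A gives 7>5]

Nash profiles: (A,Q), (B,P)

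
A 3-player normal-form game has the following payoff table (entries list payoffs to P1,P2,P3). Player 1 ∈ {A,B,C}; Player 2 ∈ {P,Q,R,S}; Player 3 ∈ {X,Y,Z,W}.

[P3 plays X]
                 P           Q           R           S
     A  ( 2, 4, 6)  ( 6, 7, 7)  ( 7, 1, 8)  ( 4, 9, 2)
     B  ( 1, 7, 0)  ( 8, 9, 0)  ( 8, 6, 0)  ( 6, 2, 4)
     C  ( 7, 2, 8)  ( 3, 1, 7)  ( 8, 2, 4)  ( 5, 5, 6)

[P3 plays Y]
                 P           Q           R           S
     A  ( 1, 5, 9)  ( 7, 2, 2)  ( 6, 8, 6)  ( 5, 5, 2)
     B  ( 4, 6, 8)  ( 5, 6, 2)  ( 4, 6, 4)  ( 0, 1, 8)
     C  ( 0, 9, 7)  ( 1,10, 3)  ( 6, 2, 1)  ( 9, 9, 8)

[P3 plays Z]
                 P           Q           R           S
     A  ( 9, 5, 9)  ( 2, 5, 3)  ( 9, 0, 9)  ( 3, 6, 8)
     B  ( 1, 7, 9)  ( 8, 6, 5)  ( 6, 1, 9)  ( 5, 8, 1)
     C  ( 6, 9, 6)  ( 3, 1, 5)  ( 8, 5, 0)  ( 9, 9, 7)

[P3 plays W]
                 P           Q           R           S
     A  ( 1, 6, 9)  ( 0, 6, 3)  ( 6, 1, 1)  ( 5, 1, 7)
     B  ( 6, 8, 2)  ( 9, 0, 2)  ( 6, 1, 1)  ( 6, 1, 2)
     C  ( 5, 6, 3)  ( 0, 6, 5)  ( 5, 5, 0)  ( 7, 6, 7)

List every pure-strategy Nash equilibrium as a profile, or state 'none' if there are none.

(A,P,X): not NE [P1→C gives 7>2; P2→S gives 9>4; P3→W gives 9>6]
(A,P,Y): not NE [P1→B gives 4>1; P2→R gives 8>5]
(A,P,Z): not NE [P2→S gives 6>5]
(A,P,W): not NE [P1→B gives 6>1]
(A,Q,X): not NE [P1→B gives 8>6; P2→S gives 9>7]
(A,Q,Y): not NE [P2→R gives 8>2; P3→X gives 7>2]
(A,Q,Z): not NE [P1→B gives 8>2; P2→S gives 6>5; P3→X gives 7>3]
(A,Q,W): not NE [P1→B gives 9>0; P3→X gives 7>3]
(A,R,X): not NE [P1→C gives 8>7; P2→S gives 9>1; P3→Z gives 9>8]
(A,R,Y): not NE [P3→Z gives 9>6]
(A,R,Z): not NE [P2→S gives 6>0]
(A,R,W): not NE [P2→Q gives 6>1; P3→Z gives 9>1]
(A,S,X): not NE [P1→B gives 6>4; P3→Z gives 8>2]
(A,S,Y): not NE [P1→C gives 9>5; P2→R gives 8>5; P3→Z gives 8>2]
(A,S,Z): not NE [P1→C gives 9>3]
(A,S,W): not NE [P1→C gives 7>5; P2→Q gives 6>1; P3→Z gives 8>7]
(B,P,X): not NE [P1→C gives 7>1; P2→Q gives 9>7; P3→Z gives 9>0]
(B,P,Y): not NE [P3→Z gives 9>8]
(B,P,Z): not NE [P1→A gives 9>1; P2→S gives 8>7]
(B,P,W): not NE [P3→Z gives 9>2]
(B,Q,X): not NE [P3→Z gives 5>0]
(B,Q,Y): not NE [P1→A gives 7>5; P3→Z gives 5>2]
(B,Q,Z): not NE [P2→S gives 8>6]
(B,Q,W): not NE [P2→P gives 8>0; P3→Z gives 5>2]
(B,R,X): not NE [P2→Q gives 9>6; P3→Z gives 9>0]
(B,R,Y): not NE [P1→C gives 6>4; P3→Z gives 9>4]
(B,R,Z): not NE [P1→A gives 9>6; P2→S gives 8>1]
(B,R,W): not NE [P2→P gives 8>1; P3→Z gives 9>1]
(B,S,X): not NE [P2→Q gives 9>2; P3→Y gives 8>4]
(B,S,Y): not NE [P1→C gives 9>0; P2→R gives 6>1]
(B,S,Z): not NE [P1→C gives 9>5; P3→Y gives 8>1]
(B,S,W): not NE [P1→C gives 7>6; P2→P gives 8>1; P3→Y gives 8>2]
(C,P,X): not NE [P2→S gives 5>2]
(C,P,Y): not NE [P1→B gives 4>0; P2→Q gives 10>9; P3→X gives 8>7]
(C,P,Z): not NE [P1→A gives 9>6; P3→X gives 8>6]
(C,P,W): not NE [P1→B gives 6>5; P3→X gives 8>3]
(C,Q,X): not NE [P1→B gives 8>3; P2→S gives 5>1]
(C,Q,Y): not NE [P1→A gives 7>1; P3→X gives 7>3]
(C,Q,Z): not NE [P1→B gives 8>3; P2→S gives 9>1; P3→X gives 7>5]
(C,Q,W): not NE [P1→B gives 9>0; P3→X gives 7>5]
(C,R,X): not NE [P2→S gives 5>2]
(C,R,Y): not NE [P2→Q gives 10>2; P3→X gives 4>1]
(C,R,Z): not NE [P1→A gives 9>8; P2→S gives 9>5; P3→X gives 4>0]
(C,R,W): not NE [P1→B gives 6>5; P2→S gives 6>5; P3→X gives 4>0]
(C,S,X): not NE [P1→B gives 6>5; P3→Y gives 8>6]
(C,S,Y): not NE [P2→Q gives 10>9]
(C,S,Z): not NE [P3→Y gives 8>7]
(C,S,W): not NE [P3→Y gives 8>7]

Equilibria: none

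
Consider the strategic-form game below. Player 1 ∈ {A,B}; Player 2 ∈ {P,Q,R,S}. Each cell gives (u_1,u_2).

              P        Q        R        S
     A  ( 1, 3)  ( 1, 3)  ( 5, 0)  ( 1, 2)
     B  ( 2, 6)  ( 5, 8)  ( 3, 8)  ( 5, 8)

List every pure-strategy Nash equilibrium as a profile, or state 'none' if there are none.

(A,P): not NE [P1→B gives 2>1]
(A,Q): not NE [P1→B gives 5>1]
(A,R): not NE [P2→Q gives 3>0]
(A,S): not NE [P1→B gives 5>1; P2→Q gives 3>2]
(B,P): not NE [P2→S gives 8>6]
(B,Q): NE
(B,R): not NE [P1→A gives 5>3]
(B,S): NE

PSNE = {(B,Q), (B,S)}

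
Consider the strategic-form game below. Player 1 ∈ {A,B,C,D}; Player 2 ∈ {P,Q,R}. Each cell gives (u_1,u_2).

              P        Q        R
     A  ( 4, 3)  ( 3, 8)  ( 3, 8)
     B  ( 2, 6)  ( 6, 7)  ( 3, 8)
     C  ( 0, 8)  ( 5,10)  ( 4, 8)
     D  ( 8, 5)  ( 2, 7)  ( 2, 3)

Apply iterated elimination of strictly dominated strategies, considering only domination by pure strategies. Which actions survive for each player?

P2 drop P (Q beats it: A:8>3 B:7>6 C:10>8 D:7>5)
P1 drop A (C beats it: Q:5>3 R:4>3)
P1 drop D (B beats it: Q:6>2 R:3>2)
P1→{B,C} P2→{Q,R}

IESDS → P1:{B,C} P2:{Q,R}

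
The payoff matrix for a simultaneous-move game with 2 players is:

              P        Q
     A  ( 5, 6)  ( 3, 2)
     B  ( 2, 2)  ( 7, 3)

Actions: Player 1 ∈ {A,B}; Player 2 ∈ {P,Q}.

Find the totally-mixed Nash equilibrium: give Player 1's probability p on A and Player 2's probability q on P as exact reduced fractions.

P1 indiff ⇒ q·5+(1-q)·3 = q·2+(1-q)·7 ⇒ q(3) = (1-q)(4) ⇒ q = 4/7
P2 indiff ⇒ p·6+(1-p)·2 = p·2+(1-p)·3 ⇒ p(4) = (1-p)(1) ⇒ p = 1/5

P1 mixes 1/5 on A; P2 mixes 4/7 on P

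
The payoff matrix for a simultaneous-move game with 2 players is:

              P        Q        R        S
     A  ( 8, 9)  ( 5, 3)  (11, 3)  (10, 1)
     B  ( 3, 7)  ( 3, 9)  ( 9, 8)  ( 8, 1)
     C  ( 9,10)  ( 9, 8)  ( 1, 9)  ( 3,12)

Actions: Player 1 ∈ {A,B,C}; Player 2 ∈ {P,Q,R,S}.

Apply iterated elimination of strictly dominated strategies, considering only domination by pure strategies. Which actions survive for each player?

P1 drop B (A beats it: P:8>3 Q:5>3 R:11>9 S:10>8)
P2 drop Q (P beats it: A:9>3 C:10>8)
P2 drop R (P beats it: A:9>3 C:10>9)
P1→{A,C} P2→{P,S}

IESDS → P1:{A,C} P2:{P,S}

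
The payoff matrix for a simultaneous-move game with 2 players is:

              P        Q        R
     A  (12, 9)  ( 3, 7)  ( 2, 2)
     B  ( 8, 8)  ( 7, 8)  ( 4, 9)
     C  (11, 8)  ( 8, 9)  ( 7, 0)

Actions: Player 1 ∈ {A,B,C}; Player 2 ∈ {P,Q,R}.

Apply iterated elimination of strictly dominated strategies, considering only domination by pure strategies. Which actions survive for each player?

P1 drop B (C beats it: P:11>8 Q:8>7 R:7>4)
P2 drop R (P beats it: A:9>2 C:8>0)
P1→{A,C} P2→{P,Q}

Remaining: P1:{A,C} P2:{P,Q}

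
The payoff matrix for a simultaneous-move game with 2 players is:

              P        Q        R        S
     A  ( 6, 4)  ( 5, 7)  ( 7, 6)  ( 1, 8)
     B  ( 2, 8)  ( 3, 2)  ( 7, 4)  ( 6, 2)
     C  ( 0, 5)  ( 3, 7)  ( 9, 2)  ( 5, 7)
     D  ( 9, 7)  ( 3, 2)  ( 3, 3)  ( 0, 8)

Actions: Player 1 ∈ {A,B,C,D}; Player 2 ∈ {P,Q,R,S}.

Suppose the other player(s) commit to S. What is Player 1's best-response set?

u_1(A vs S) = 1
u_1(B vs S) = 6
u_1(C vs S) = 5
u_1(D vs S) = 0
max payoff 6 at {B}

argmax u_1 = {B}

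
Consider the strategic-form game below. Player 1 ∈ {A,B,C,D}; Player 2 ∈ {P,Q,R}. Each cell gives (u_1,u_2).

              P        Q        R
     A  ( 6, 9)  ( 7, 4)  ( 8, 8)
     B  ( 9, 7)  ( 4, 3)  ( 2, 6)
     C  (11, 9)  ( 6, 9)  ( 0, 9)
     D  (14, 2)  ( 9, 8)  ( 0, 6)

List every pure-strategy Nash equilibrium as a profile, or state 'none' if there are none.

(A,P): not NE [P1→D gives 14>6]
(A,Q): not NE [P1→D gives 9>7; P2→P gives 9>4]
(A,R): not NE [P2→P gives 9>8]
(B,P): not NE [P1→D gives 14>9]
(B,Q): not NE [P1→D gives 9>4; P2→P gives 7>3]
(B,R): not NE [P1→A gives 8>2; P2→P gives 7>6]
(C,P): not NE [P1→D gives 14>11]
(C,Q): not NE [P1→D gives 9>6]
(C,R): not NE [P1→A gives 8>0]
(D,P): not NE [P2→Q gives 8>2]
(D,Q): NE
(D,R): not NE [P1→A gives 8>0; P2→Q gives 8>6]

Nash profiles: (D,Q)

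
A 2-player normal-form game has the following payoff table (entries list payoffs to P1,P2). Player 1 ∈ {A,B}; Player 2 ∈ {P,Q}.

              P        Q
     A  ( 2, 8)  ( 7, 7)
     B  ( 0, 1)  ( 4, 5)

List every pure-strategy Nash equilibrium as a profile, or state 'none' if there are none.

(A,P): NE
(A,Q): not NE [P2→P gives 8>7]
(B,P): not NE [P1→A gives 2>0; P2→Q gives 5>1]
(B,Q): not NE [P1→A gives 7>4]

NE set: (A,P)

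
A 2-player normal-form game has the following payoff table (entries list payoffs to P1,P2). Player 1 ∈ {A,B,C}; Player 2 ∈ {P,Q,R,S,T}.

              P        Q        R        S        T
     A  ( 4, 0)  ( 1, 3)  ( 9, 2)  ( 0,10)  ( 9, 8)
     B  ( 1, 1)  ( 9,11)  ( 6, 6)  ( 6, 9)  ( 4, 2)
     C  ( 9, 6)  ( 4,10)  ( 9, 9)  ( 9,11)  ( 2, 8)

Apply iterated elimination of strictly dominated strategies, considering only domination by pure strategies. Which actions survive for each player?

IESDS → P1:{B,C} P2:{Q,S}

P2 drop P (Q beats it: A:3>0 B:11>1 C:10>6)
P2 drop R (Q beats it: A:3>2 B:11>6 C:10>9)
P2 drop T (S beats it: A:10>8 B:9>2 C:11>8)
P1 drop A (B beats it: Q:9>1 S:6>0)
P1→{B,C} P2→{Q,S}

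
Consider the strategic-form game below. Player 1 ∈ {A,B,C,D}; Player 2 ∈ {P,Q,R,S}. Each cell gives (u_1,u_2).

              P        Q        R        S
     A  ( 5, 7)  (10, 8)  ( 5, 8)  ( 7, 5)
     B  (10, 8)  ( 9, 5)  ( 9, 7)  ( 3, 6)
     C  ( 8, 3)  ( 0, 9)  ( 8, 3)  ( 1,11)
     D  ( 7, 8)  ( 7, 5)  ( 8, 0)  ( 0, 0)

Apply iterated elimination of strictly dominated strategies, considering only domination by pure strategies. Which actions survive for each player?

Remaining: P1:{A,B} P2:{P,Q,R}

P1 drop C (B beats it: P:10>8 Q:9>0 R:9>8 S:3>1)
P1 drop D (B beats it: P:10>7 Q:9>7 R:9>8 S:3>0)
P2 drop S (P beats it: A:7>5 B:8>6)
P1→{A,B} P2→{P,Q,R}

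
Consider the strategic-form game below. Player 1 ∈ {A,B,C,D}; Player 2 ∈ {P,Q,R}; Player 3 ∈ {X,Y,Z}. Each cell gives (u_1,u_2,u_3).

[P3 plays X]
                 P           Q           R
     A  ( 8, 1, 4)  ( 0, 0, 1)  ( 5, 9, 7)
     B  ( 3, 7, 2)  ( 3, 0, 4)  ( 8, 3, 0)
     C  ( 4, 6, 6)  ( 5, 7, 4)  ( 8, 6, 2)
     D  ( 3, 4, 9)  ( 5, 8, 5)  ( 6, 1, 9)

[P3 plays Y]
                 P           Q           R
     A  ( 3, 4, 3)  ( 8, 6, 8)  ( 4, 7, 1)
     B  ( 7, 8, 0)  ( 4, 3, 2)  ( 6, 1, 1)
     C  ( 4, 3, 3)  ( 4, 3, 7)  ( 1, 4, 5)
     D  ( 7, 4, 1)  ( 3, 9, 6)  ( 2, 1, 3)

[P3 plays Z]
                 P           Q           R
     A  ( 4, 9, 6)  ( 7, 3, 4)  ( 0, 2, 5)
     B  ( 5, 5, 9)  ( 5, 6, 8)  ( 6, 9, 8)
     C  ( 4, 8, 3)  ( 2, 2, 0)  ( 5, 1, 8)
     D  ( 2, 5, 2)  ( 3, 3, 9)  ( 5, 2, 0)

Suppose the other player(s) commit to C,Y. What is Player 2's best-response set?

u_2(P vs C,Y) = 3
u_2(Q vs C,Y) = 3
u_2(R vs C,Y) = 4
max payoff 4 at {R}

P2 best: {R}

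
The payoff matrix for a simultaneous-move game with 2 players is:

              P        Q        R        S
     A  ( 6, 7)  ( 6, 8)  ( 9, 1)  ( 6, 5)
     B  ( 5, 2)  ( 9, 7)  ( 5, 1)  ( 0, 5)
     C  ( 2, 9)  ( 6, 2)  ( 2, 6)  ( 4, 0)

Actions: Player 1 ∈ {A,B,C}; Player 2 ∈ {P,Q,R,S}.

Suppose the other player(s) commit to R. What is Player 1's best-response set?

u_1(A vs R) = 9
u_1(B vs R) = 5
u_1(C vs R) = 2
max payoff 9 at {A}

argmax u_1 = {A}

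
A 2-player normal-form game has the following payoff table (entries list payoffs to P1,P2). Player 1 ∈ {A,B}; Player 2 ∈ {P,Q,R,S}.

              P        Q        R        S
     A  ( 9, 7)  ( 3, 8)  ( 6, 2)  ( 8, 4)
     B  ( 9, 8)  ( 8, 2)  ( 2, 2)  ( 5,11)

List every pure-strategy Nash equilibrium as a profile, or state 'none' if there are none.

(A,P): not NE [P2→Q gives 8>7]
(A,Q): not NE [P1→B gives 8>3]
(A,R): not NE [P2→Q gives 8>2]
(A,S): not NE [P2→Q gives 8>4]
(B,P): not NE [P2→S gives 11>8]
(B,Q): not NE [P2→S gives 11>2]
(B,R): not NE [P1→A gives 6>2; P2→S gives 11>2]
(B,S): not NE [P1→A gives 8>5]

No pure NE.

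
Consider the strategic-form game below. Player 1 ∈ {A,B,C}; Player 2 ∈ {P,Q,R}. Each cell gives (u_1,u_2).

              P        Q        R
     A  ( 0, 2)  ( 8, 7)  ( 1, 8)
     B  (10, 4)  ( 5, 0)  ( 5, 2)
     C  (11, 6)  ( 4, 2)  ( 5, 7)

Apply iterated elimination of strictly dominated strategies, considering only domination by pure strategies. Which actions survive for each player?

IESDS → P1:{B,C} P2:{P,R}

P2 drop Q (R beats it: A:8>7 B:2>0 C:7>2)
P1 drop A (B beats it: P:10>0 R:5>1)
P1→{B,C} P2→{P,R}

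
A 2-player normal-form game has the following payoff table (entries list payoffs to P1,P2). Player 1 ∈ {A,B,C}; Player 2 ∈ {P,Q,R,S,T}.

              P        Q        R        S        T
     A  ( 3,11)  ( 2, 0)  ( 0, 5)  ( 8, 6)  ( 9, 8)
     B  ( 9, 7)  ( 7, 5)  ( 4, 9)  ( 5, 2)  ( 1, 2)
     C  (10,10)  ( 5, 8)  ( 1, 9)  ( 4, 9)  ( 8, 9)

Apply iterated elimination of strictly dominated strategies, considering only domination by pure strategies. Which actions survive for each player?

Remaining: P1:{B,C} P2:{P,R}

P2 drop Q (P beats it: A:11>0 B:7>5 C:10>8)
P2 drop S (P beats it: A:11>6 B:7>2 C:10>9)
P2 drop T (P beats it: A:11>8 B:7>2 C:10>9)
P1 drop A (B beats it: P:9>3 R:4>0)
P1→{B,C} P2→{P,R}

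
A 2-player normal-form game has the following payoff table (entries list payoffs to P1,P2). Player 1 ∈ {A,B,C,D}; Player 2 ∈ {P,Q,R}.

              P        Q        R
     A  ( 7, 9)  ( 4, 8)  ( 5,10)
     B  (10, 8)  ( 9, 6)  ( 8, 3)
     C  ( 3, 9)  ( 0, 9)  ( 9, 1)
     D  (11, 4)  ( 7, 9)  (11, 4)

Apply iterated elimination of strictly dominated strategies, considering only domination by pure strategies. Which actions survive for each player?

P1 drop A (B beats it: P:10>7 Q:9>4 R:8>5)
P1 drop C (D beats it: P:11>3 Q:7>0 R:11>9)
P2 drop R (Q beats it: B:6>3 D:9>4)
P1→{B,D} P2→{P,Q}

IESDS → P1:{B,D} P2:{P,Q}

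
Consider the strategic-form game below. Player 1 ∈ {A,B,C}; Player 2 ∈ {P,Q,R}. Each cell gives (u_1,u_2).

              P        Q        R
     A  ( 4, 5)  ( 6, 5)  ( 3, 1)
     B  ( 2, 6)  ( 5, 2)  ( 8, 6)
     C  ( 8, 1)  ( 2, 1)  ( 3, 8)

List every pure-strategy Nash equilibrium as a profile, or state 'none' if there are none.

NE set: (A,Q), (B,R)

(A,P): not NE [P1→C gives 8>4]
(A,Q): NE
(A,R): not NE [P1→B gives 8>3; P2→Q gives 5>1]
(B,P): not NE [P1→C gives 8>2]
(B,Q): not NE [P1→A gives 6>5; P2→R gives 6>2]
(B,R): NE
(C,P): not NE [P2→R gives 8>1]
(C,Q): not NE [P1→A gives 6>2; P2→R gives 8>1]
(C,R): not NE [P1→B gives 8>3]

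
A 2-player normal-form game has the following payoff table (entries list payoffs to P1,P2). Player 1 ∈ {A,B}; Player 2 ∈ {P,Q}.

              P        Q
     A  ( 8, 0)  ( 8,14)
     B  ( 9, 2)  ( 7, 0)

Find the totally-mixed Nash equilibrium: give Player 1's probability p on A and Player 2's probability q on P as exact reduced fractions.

P1 indiff ⇒ q·8+(1-q)·8 = q·9+(1-q)·7 ⇒ q(-1) = (1-q)(-1) ⇒ q = 1/2
P2 indiff ⇒ p·0+(1-p)·2 = p·14+(1-p)·0 ⇒ p(-14) = (1-p)(-2) ⇒ p = 1/8

(p,q) = (1/8, 1/2)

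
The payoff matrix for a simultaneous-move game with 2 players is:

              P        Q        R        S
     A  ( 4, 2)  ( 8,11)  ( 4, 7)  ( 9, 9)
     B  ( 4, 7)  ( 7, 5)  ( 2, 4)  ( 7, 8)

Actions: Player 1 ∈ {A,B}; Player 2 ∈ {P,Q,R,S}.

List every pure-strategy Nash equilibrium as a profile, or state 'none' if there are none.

(A,P): not NE [P2→Q gives 11>2]
(A,Q): NE
(A,R): not NE [P2→Q gives 11>7]
(A,S): not NE [P2→Q gives 11>9]
(B,P): not NE [P2→S gives 8>7]
(B,Q): not NE [P1→A gives 8>7; P2→S gives 8>5]
(B,R): not NE [P1→A gives 4>2; P2→S gives 8>4]
(B,S): not NE [P1→A gives 9>7]

PSNE = {(A,Q)}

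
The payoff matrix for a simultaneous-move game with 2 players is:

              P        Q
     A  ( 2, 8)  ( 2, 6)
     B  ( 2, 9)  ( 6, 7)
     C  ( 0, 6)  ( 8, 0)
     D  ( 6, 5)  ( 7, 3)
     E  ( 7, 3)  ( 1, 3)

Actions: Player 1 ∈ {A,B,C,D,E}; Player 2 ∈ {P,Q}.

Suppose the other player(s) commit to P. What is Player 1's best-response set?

u_1(A vs P) = 2
u_1(B vs P) = 2
u_1(C vs P) = 0
u_1(D vs P) = 6
u_1(E vs P) = 7
max payoff 7 at {E}

P1 best: {E}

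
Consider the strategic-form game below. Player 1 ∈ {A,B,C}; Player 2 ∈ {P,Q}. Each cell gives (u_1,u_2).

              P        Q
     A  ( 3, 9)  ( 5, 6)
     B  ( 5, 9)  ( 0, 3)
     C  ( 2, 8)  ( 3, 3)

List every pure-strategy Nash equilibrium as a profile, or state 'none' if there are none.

Nash profiles: (B,P)

(A,P): not NE [P1→B gives 5>3]
(A,Q): not NE [P2→P gives 9>6]
(B,P): NE
(B,Q): not NE [P1→A gives 5>0; P2→P gives 9>3]
(C,P): not NE [P1→B gives 5>2]
(C,Q): not NE [P1→A gives 5>3; P2→P gives 8>3]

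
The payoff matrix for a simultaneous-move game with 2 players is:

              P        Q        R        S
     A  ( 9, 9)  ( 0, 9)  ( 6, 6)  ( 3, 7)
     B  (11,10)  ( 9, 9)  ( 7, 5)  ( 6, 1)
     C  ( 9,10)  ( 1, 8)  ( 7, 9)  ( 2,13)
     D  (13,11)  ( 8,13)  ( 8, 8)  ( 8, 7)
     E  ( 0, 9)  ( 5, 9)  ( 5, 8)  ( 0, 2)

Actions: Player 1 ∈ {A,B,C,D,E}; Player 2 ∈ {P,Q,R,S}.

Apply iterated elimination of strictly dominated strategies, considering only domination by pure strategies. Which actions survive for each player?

P1 drop A (B beats it: P:11>9 Q:9>0 R:7>6 S:6>3)
P1 drop C (D beats it: P:13>9 Q:8>1 R:8>7 S:8>2)
P1 drop E (B beats it: P:11>0 Q:9>5 R:7>5 S:6>0)
P2 drop R (P beats it: B:10>5 D:11>8)
P2 drop S (P beats it: B:10>1 D:11>7)
P1→{B,D} P2→{P,Q}

Survivors P1:{B,D} P2:{P,Q}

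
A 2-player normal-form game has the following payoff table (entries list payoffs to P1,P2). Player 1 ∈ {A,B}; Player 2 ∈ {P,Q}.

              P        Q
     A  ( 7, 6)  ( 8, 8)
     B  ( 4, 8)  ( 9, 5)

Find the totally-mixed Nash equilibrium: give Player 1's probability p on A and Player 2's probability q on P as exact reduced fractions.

P1 indiff ⇒ q·7+(1-q)·8 = q·4+(1-q)·9 ⇒ q(3) = (1-q)(1) ⇒ q = 1/4
P2 indiff ⇒ p·6+(1-p)·8 = p·8+(1-p)·5 ⇒ p(-2) = (1-p)(-3) ⇒ p = 3/5

(p,q) = (3/5, 1/4)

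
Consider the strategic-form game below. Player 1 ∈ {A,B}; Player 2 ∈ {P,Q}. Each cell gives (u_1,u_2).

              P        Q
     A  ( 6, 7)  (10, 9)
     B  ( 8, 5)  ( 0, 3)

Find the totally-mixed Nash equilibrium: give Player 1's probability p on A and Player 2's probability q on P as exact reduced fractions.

(p,q) = (1/2, 5/6)

P1 indiff ⇒ q·6+(1-q)·10 = q·8+(1-q)·0 ⇒ q(-2) = (1-q)(-10) ⇒ q = 5/6
P2 indiff ⇒ p·7+(1-p)·5 = p·9+(1-p)·3 ⇒ p(-2) = (1-p)(-2) ⇒ p = 1/2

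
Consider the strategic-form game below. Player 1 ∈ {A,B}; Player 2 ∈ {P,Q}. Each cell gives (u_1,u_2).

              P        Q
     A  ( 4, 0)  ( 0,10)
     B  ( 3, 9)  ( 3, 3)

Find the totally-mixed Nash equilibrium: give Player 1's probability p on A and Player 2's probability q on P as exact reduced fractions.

p=3/8, q=3/4

P1 indiff ⇒ q·4+(1-q)·0 = q·3+(1-q)·3 ⇒ q(1) = (1-q)(3) ⇒ q = 3/4
P2 indiff ⇒ p·0+(1-p)·9 = p·10+(1-p)·3 ⇒ p(-10) = (1-p)(-6) ⇒ p = 3/8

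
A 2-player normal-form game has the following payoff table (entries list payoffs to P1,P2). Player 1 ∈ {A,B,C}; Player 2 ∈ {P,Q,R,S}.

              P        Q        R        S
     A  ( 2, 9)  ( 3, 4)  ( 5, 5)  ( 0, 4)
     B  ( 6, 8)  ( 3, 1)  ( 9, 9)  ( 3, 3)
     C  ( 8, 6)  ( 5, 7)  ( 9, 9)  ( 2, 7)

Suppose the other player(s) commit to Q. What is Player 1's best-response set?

argmax u_1 = {C}

u_1(A vs Q) = 3
u_1(B vs Q) = 3
u_1(C vs Q) = 5
max payoff 5 at {C}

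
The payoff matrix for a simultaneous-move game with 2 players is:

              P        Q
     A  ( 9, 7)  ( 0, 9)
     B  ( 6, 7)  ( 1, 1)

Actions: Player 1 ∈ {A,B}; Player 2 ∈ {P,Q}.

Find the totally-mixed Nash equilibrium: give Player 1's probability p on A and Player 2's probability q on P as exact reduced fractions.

p=3/4, q=1/4

P1 indiff ⇒ q·9+(1-q)·0 = q·6+(1-q)·1 ⇒ q(3) = (1-q)(1) ⇒ q = 1/4
P2 indiff ⇒ p·7+(1-p)·7 = p·9+(1-p)·1 ⇒ p(-2) = (1-p)(-6) ⇒ p = 3/4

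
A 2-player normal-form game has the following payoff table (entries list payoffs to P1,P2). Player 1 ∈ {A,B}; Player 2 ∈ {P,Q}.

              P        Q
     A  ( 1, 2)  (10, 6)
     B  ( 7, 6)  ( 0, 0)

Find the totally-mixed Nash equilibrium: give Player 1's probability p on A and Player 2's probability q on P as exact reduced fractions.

(p,q) = (3/5, 5/8)

P1 indiff ⇒ q·1+(1-q)·10 = q·7+(1-q)·0 ⇒ q(-6) = (1-q)(-10) ⇒ q = 5/8
P2 indiff ⇒ p·2+(1-p)·6 = p·6+(1-p)·0 ⇒ p(-4) = (1-p)(-6) ⇒ p = 3/5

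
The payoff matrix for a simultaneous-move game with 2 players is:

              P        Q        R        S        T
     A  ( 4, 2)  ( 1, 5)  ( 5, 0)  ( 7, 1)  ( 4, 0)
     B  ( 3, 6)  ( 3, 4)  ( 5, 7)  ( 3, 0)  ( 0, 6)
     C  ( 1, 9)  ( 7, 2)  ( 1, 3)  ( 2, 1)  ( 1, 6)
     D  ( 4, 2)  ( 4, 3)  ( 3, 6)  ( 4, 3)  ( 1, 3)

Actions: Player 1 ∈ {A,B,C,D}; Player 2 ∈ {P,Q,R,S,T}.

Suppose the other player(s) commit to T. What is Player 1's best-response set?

u_1(A vs T) = 4
u_1(B vs T) = 0
u_1(C vs T) = 1
u_1(D vs T) = 1
max payoff 4 at {A}

P1 best: {A}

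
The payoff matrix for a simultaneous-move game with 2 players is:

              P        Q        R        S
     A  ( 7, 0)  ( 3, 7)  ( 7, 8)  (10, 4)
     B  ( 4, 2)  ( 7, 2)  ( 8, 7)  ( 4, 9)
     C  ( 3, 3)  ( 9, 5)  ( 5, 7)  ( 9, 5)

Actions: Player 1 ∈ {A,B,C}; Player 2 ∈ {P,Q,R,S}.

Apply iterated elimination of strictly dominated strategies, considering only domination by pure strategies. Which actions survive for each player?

IESDS → P1:{A,B} P2:{R,S}

P2 drop P (R beats it: A:8>0 B:7>2 C:7>3)
P2 drop Q (R beats it: A:8>7 B:7>2 C:7>5)
P1 drop C (A beats it: R:7>5 S:10>9)
P1→{A,B} P2→{R,S}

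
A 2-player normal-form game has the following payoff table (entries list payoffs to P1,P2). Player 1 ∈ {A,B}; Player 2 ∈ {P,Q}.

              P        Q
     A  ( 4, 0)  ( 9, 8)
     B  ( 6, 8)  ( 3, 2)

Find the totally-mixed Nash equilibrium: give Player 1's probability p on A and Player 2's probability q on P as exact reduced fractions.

P1 mixes 3/7 on A; P2 mixes 3/4 on P

P1 indiff ⇒ q·4+(1-q)·9 = q·6+(1-q)·3 ⇒ q(-2) = (1-q)(-6) ⇒ q = 3/4
P2 indiff ⇒ p·0+(1-p)·8 = p·8+(1-p)·2 ⇒ p(-8) = (1-p)(-6) ⇒ p = 3/7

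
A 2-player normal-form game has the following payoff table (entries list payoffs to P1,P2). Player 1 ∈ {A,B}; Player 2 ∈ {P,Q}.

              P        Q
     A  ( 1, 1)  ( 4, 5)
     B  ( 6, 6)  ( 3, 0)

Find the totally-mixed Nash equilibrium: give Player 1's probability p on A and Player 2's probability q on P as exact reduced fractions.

P1 indiff ⇒ q·1+(1-q)·4 = q·6+(1-q)·3 ⇒ q(-5) = (1-q)(-1) ⇒ q = 1/6
P2 indiff ⇒ p·1+(1-p)·6 = p·5+(1-p)·0 ⇒ p(-4) = (1-p)(-6) ⇒ p = 3/5

(p,q) = (3/5, 1/6)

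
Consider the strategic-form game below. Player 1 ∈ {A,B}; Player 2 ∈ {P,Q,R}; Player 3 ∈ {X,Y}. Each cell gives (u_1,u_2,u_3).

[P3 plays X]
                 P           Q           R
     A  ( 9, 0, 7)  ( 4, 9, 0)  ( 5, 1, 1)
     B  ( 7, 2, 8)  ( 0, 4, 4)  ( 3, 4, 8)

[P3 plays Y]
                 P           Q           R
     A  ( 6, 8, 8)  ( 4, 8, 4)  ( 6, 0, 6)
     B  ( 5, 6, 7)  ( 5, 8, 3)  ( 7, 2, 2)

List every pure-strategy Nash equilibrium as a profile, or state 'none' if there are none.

PSNE = {(A,P,Y)}

(A,P,X): not NE [P2→Q gives 9>0; P3→Y gives 8>7]
(A,P,Y): NE
(A,Q,X): not NE [P3→Y gives 4>0]
(A,Q,Y): not NE [P1→B gives 5>4]
(A,R,X): not NE [P2→Q gives 9>1; P3→Y gives 6>1]
(A,R,Y): not NE [P1→B gives 7>6; P2→Q gives 8>0]
(B,P,X): not NE [P1→A gives 9>7; P2→R gives 4>2]
(B,P,Y): not NE [P1→A gives 6>5; P2→Q gives 8>6; P3→X gives 8>7]
(B,Q,X): not NE [P1→A gives 4>0]
(B,Q,Y): not NE [P3→X gives 4>3]
(B,R,X): not NE [P1→A gives 5>3]
(B,R,Y): not NE [P2→Q gives 8>2; P3→X gives 8>2]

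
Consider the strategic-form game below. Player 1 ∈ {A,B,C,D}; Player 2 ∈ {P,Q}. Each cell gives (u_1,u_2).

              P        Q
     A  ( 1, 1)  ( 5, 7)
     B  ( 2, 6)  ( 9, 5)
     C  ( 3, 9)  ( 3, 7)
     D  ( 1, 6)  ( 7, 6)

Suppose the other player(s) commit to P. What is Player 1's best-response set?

u_1(A vs P) = 1
u_1(B vs P) = 2
u_1(C vs P) = 3
u_1(D vs P) = 1
max payoff 3 at {C}

argmax u_1 = {C}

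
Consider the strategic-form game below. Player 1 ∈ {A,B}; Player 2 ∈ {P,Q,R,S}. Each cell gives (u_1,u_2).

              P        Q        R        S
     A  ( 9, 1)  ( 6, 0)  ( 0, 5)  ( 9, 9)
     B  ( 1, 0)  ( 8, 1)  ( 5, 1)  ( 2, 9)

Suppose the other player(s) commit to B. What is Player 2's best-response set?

argmax u_2 = {S}

u_2(P vs B) = 0
u_2(Q vs B) = 1
u_2(R vs B) = 1
u_2(S vs B) = 9
max payoff 9 at {S}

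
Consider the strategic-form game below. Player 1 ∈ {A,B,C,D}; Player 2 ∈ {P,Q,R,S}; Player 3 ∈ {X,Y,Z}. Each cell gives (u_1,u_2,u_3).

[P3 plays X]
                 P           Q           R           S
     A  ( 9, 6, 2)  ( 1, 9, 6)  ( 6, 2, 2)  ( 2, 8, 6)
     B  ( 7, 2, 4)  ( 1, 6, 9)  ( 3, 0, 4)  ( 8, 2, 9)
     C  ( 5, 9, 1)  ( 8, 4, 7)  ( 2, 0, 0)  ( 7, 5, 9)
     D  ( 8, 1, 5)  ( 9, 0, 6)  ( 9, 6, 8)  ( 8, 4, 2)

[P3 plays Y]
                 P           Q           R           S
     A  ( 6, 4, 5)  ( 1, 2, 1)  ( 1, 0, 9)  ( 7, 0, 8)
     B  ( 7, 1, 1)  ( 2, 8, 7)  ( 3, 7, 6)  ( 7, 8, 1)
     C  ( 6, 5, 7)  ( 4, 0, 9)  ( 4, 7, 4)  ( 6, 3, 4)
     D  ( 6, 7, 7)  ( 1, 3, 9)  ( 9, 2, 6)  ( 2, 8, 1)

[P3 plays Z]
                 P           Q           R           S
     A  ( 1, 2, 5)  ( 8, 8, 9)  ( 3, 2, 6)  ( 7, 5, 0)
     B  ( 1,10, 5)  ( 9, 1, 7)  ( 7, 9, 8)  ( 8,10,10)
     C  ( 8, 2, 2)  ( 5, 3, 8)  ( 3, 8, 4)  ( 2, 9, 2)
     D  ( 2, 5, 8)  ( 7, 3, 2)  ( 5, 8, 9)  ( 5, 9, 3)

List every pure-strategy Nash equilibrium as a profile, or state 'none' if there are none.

PSNE = {(B,S,Z)}

(A,P,X): not NE [P2→Q gives 9>6; P3→Z gives 5>2]
(A,P,Y): not NE [P1→B gives 7>6]
(A,P,Z): not NE [P1→C gives 8>1; P2→Q gives 8>2]
(A,Q,X): not NE [P1→D gives 9>1; P3→Z gives 9>6]
(A,Q,Y): not NE [P1→C gives 4>1; P2→P gives 4>2; P3→Z gives 9>1]
(A,Q,Z): not NE [P1→B gives 9>8]
(A,R,X): not NE [P1→D gives 9>6; P2→Q gives 9>2; P3→Y gives 9>2]
(A,R,Y): not NE [P1→D gives 9>1; P2→P gives 4>0]
(A,R,Z): not NE [P1→B gives 7>3; P2→Q gives 8>2; P3→Y gives 9>6]
(A,S,X): not NE [P1→D gives 8>2; P2→Q gives 9>8; P3→Y gives 8>6]
(A,S,Y): not NE [P2→P gives 4>0]
(A,S,Z): not NE [P1→B gives 8>7; P2→Q gives 8>5; P3→Y gives 8>0]
(B,P,X): not NE [P1→A gives 9>7; P2→Q gives 6>2; P3→Z gives 5>4]
(B,P,Y): not NE [P2→S gives 8>1; P3→Z gives 5>1]
(B,P,Z): not NE [P1→C gives 8>1]
(B,Q,X): not NE [P1→D gives 9>1]
(B,Q,Y): not NE [P1→C gives 4>2; P3→X gives 9>7]
(B,Q,Z): not NE [P2→S gives 10>1; P3→X gives 9>7]
(B,R,X): not NE [P1→D gives 9>3; P2→Q gives 6>0; P3→Z gives 8>4]
(B,R,Y): not NE [P1→D gives 9>3; P2→S gives 8>7; P3→Z gives 8>6]
(B,R,Z): not NE [P2→S gives 10>9]
(B,S,X): not NE [P2→Q gives 6>2; P3→Z gives 10>9]
(B,S,Y): not NE [P3→Z gives 10>1]
(B,S,Z): NE
(C,P,X): not NE [P1→A gives 9>5; P3→Y gives 7>1]
(C,P,Y): not NE [P1→B gives 7>6; P2→R gives 7>5]
(C,P,Z): not NE [P2→S gives 9>2; P3→Y gives 7>2]
(C,Q,X): not NE [P1→D gives 9>8; P2→P gives 9>4; P3→Y gives 9>7]
(C,Q,Y): not NE [P2→R gives 7>0]
(C,Q,Z): not NE [P1→B gives 9>5; P2→S gives 9>3; P3→Y gives 9>8]
(C,R,X): not NE [P1→D gives 9>2; P2→P gives 9>0; P3→Z gives 4>0]
(C,R,Y): not NE [P1→D gives 9>4]
(C,R,Z): not NE [P1→B gives 7>3; P2→S gives 9>8]
(C,S,X): not NE [P1→D gives 8>7; P2→P gives 9>5]
(C,S,Y): not NE [P1→B gives 7>6; P2→R gives 7>3; P3→X gives 9>4]
(C,S,Z): not NE [P1→B gives 8>2; P3→X gives 9>2]
(D,P,X): not NE [P1→A gives 9>8; P2→R gives 6>1; P3→Z gives 8>5]
(D,P,Y): not NE [P1→B gives 7>6; P2→S gives 8>7; P3→Z gives 8>7]
(D,P,Z): not NE [P1→C gives 8>2; P2→S gives 9>5]
(D,Q,X): not NE [P2→R gives 6>0; P3→Y gives 9>6]
(D,Q,Y): not NE [P1→C gives 4>1; P2→S gives 8>3]
(D,Q,Z): not NE [P1→B gives 9>7; P2→S gives 9>3; P3→Y gives 9>2]
(D,R,X): not NE [P3→Z gives 9>8]
(D,R,Y): not NE [P2→S gives 8>2; P3→Z gives 9>6]
(D,R,Z): not NE [P1→B gives 7>5; P2→S gives 9>8]
(D,S,X): not NE [P2→R gives 6>4; P3→Z gives 3>2]
(D,S,Y): not NE [P1→B gives 7>2; P3→Z gives 3>1]
(D,S,Z): not NE [P1→B gives 8>5]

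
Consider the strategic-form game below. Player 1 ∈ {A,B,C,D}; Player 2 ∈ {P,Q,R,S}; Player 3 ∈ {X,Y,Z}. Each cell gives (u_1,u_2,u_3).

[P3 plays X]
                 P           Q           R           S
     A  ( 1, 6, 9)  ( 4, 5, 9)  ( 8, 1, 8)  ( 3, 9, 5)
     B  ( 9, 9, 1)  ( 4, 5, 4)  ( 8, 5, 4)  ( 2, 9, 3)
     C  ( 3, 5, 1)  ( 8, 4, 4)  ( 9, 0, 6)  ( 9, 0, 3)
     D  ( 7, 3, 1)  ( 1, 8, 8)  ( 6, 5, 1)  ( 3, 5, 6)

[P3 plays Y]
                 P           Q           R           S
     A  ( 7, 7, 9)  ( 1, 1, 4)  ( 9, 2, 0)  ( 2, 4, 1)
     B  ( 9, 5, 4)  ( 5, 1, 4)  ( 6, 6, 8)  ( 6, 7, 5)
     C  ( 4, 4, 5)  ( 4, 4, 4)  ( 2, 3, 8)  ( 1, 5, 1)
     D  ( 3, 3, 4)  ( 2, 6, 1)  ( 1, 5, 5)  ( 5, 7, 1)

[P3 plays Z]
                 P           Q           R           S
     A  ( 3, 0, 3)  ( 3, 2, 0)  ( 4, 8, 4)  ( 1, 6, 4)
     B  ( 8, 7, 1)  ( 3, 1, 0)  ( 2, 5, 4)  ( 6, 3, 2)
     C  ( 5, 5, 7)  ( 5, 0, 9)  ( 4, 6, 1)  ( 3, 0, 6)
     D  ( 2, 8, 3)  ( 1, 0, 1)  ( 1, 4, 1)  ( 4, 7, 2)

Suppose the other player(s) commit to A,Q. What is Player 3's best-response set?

u_3(X vs A,Q) = 9
u_3(Y vs A,Q) = 4
u_3(Z vs A,Q) = 0
max payoff 9 at {X}

BR_3 = {X}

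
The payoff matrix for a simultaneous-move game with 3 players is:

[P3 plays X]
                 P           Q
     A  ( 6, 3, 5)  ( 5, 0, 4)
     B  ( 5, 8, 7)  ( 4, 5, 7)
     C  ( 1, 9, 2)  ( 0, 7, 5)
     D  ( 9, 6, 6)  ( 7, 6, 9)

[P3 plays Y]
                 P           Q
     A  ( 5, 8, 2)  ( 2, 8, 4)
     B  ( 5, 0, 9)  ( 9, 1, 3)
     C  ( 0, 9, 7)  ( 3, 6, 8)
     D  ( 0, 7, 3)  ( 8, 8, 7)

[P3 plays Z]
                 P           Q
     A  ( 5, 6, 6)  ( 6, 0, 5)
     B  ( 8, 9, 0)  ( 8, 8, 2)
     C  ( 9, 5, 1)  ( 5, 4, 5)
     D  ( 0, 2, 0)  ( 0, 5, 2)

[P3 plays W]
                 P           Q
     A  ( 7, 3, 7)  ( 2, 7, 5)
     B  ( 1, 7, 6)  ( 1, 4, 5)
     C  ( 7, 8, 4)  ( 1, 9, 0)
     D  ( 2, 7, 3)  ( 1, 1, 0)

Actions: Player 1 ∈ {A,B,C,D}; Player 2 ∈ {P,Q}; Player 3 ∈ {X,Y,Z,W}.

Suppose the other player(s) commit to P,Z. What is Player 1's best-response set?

u_1(A vs P,Z) = 5
u_1(B vs P,Z) = 8
u_1(C vs P,Z) = 9
u_1(D vs P,Z) = 0
max payoff 9 at {C}

argmax u_1 = {C}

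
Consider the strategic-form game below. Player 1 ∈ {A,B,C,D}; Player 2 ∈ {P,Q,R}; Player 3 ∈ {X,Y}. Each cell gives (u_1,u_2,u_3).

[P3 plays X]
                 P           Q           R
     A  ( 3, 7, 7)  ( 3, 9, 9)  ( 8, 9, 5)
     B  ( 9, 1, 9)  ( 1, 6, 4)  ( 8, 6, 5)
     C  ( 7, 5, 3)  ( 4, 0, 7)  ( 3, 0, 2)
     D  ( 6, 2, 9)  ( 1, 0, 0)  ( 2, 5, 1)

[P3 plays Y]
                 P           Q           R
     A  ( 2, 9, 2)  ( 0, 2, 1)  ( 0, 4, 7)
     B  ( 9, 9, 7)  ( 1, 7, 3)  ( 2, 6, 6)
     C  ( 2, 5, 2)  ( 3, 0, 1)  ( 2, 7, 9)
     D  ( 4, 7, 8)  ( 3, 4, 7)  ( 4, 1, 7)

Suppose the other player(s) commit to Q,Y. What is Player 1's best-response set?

u_1(A vs Q,Y) = 0
u_1(B vs Q,Y) = 1
u_1(C vs Q,Y) = 3
u_1(D vs Q,Y) = 3
max payoff 3 at {C,D}

P1 best: {C,D}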